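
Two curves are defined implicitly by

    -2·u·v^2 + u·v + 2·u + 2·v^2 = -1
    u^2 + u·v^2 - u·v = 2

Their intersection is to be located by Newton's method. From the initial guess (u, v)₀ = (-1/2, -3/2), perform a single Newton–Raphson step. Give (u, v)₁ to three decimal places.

At (-1/2, -3/2): F = (7.500, -3.625).
Jacobian J = [[-2·v^2 + v + 2, -4·u·v + u + 4·v], [2·u + v^2 - v, 2·u·v - u]].
At the point, J = [[-4.000, -9.500], [2.750, 2.000]] (det J = 18.125).
Solving J·Δ = −F gives Δ = (1.072, 0.338).
Then the next iterate is (u, v)₁ = (0.572, -1.162).

(0.572, -1.162)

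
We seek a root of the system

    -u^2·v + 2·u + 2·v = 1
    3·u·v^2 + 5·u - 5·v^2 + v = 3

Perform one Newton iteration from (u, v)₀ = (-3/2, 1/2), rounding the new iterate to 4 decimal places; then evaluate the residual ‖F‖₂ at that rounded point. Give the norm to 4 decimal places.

5.6749

At (-3/2, 1/2): F = (-4.1250, -12.3750).
Jacobian J = [[-2·u·v + 2, -u^2 + 2], [3·v^2 + 5, 6·u·v - 10·v + 1]].
At the point, J = [[3.5000, -0.2500], [5.7500, -8.5000]] (det J = -28.3125).
Solving J·Δ = −F gives Δ = (1.1291, -0.6921).
Then the next iterate is (u, v)₁ = (-0.3709, -0.1921).
Re-evaluating at (-0.3709, -0.1921): F = (-2.099573, -5.272173), so ‖F‖₂ = 5.6749.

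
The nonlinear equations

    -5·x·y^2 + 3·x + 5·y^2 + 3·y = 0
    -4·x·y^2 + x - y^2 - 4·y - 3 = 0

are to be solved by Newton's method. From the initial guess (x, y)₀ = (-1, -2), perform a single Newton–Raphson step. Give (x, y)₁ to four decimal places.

At (-1, -2): F = (31.0000, 16.0000).
Jacobian J = [[-5·y^2 + 3, -10·x·y + 10·y + 3], [-4·y^2 + 1, -8·x·y - 2·y - 4]].
At the point, J = [[-17.0000, -37.0000], [-15.0000, -16.0000]] (det J = -283.0000).
Solving J·Δ = −F gives Δ = (0.3392, 0.6820).
Then the next iterate is (x, y)₁ = (-0.6608, -1.3180).

(-0.6608, -1.3180)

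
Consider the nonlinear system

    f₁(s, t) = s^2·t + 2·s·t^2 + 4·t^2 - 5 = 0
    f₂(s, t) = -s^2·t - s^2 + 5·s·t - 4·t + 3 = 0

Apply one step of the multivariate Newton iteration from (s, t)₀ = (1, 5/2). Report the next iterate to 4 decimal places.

(0.6364, 1.5762)

At (1, 5/2): F = (35.0000, 2.0000).
Jacobian J = [[2·s·t + 2·t^2, s^2 + 4·s·t + 8·t], [-2·s·t - 2·s + 5·t, -s^2 + 5·s - 4]].
At the point, J = [[17.5000, 31.0000], [5.5000, 0.0000]] (det J = -170.5000).
Solving J·Δ = −F gives Δ = (-0.3636, -0.9238).
Then the next iterate is (s, t)₁ = (0.6364, 1.5762).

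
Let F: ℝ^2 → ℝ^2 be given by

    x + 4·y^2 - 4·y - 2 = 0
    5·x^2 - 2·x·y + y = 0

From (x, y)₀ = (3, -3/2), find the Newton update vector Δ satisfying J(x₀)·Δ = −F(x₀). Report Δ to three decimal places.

At (3, -3/2): F = (16.000, 52.500).
Jacobian J = [[1, 8·y - 4], [10·x - 2·y, -2·x + 1]].
At the point, J = [[1.000, -16.000], [33.000, -5.000]] (det J = 523.000).
Solving J·Δ = −F gives Δ = (-1.453, 0.909).

(-1.453, 0.909)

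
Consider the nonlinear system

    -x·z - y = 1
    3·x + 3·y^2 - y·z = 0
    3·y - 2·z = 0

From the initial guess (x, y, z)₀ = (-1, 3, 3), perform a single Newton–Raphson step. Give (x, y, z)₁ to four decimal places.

At (-1, 3, 3): F = (-1.0000, 15.0000, 3.0000).
Jacobian J = [[-z, -1, -x], [3, 6·y - z, -y], [0, 3, -2]].
At the point, J = [[-3.0000, -1.0000, 1.0000], [3.0000, 15.0000, -3.0000], [0.0000, 3.0000, -2.0000]] (det J = 66.0000).
Solving J·Δ = −F gives Δ = (0.0000, -1.0000, 0.0000).
Then the next iterate is (x, y, z)₁ = (-1.0000, 2.0000, 3.0000).

(-1.0000, 2.0000, 3.0000)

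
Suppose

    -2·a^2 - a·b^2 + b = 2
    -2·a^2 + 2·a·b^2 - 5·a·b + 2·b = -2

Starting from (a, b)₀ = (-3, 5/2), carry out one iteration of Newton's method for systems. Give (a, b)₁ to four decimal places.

(-2.4011, 2.2067)

At (-3, 5/2): F = (1.2500, -11.0000).
Jacobian J = [[-4·a - b^2, -2·a·b + 1], [-4·a + 2·b^2 - 5·b, 4·a·b - 5·a + 2]].
At the point, J = [[5.7500, 16.0000], [12.0000, -13.0000]] (det J = -266.7500).
Solving J·Δ = −F gives Δ = (0.5989, -0.2933).
Then the next iterate is (a, b)₁ = (-2.4011, 2.2067).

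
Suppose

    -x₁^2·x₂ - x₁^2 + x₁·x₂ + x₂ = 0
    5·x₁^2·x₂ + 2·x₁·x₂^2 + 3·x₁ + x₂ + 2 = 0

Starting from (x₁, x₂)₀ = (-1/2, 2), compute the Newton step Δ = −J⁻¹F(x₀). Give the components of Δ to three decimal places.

At (-1/2, 2): F = (0.250, 1.000).
Jacobian J = [[-2·x₁·x₂ - 2·x₁ + x₂, -x₁^2 + x₁ + 1], [10·x₁·x₂ + 2·x₂^2 + 3, 5·x₁^2 + 4·x₁·x₂ + 1]].
At the point, J = [[5.000, 0.250], [1.000, -1.750]] (det J = -9.000).
Solving J·Δ = −F gives Δ = (-0.076, 0.528).

(-0.076, 0.528)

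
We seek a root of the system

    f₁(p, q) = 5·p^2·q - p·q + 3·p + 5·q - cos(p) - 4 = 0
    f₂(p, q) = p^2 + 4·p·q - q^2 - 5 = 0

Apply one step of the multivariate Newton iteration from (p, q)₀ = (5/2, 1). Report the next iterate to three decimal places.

At (5/2, 1): F = (38.05114, 10.250).
Jacobian J = [[10·p·q - q + sin(p) + 3, 5·p^2 - p + 5], [2·p + 4·q, 4·p - 2·q]].
At the point, J = [[27.59847, 33.750], [9.000, 8.000]] (det J = -82.96222).
Solving J·Δ = −F gives Δ = (-0.501, -0.718).
Then the next iterate is (p, q)₁ = (1.999, 0.282).

(1.999, 0.282)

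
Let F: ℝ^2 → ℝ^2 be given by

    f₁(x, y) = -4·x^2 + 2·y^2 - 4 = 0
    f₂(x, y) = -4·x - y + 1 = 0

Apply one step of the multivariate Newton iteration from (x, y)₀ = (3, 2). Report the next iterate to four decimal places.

At (3, 2): F = (-32.0000, -13.0000).
Jacobian J = [[-8·x, 4·y], [-4, -1]].
At the point, J = [[-24.0000, 8.0000], [-4.0000, -1.0000]] (det J = 56.0000).
Solving J·Δ = −F gives Δ = (-2.4286, -3.2857).
Then the next iterate is (x, y)₁ = (0.5714, -1.2857).

(0.5714, -1.2857)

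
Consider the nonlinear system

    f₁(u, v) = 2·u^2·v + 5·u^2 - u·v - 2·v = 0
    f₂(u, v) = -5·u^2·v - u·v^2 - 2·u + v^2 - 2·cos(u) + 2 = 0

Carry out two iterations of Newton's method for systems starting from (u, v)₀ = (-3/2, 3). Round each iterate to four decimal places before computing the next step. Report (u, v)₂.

At (-3/2, 3): F = (23.2500, -6.391474).
Jacobian J = [[4·u·v + 10·u - v, 2·u^2 - u - 2], [-10·u·v - v^2 + 2·sin(u) - 2, -5·u^2 - 2·u·v + 2·v]].
At the point, J = [[-36.0000, 4.0000], [32.005010, 3.7500]] (det J = -263.020040).
Solving J·Δ = −F gives Δ = (0.4287, -1.9543).
Then the next iterate is (u, v)₁ = (-1.0713, 1.0457).
Round to (-1.0713, 1.0457) and repeat: F = (7.167543, -0.551088), J = [[-16.239734, 1.366667], [6.353448, -1.406502]].
Δ = (0.6588, 2.5843), so (u, v)₂ = (-0.4125, 3.6300).

(-0.4125, 3.6300)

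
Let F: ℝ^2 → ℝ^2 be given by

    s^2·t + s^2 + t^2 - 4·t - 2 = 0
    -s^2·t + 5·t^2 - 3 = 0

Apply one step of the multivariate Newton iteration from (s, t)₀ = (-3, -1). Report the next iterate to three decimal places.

(2.000, -2.000)

At (-3, -1): F = (3.000, 11.000).
Jacobian J = [[2·s·t + 2·s, s^2 + 2·t - 4], [-2·s·t, -s^2 + 10·t]].
At the point, J = [[0.000, 3.000], [-6.000, -19.000]] (det J = 18.000).
Solving J·Δ = −F gives Δ = (5.000, -1.000).
Then the next iterate is (s, t)₁ = (2.000, -2.000).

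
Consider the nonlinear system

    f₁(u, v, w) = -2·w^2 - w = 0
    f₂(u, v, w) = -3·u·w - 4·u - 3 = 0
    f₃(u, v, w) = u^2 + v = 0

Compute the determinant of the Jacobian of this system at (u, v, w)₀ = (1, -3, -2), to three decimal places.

14.000

J = [[0, 0, -4·w - 1], [-3·w - 4, 0, -3·u], [2·u, 1, 0]].
At the point, J = [[0.000, 0.000, 7.000], [2.000, 0.000, -3.000], [2.000, 1.000, 0.000]].
det J = 14.000.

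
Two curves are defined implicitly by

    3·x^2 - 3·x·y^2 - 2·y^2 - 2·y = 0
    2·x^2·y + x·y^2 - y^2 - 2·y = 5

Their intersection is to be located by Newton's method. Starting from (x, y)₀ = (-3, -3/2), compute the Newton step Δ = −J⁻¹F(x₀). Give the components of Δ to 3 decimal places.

At (-3, -3/2): F = (45.750, -38.000).
Jacobian J = [[6·x - 3·y^2, -6·x·y - 4·y - 2], [4·x·y + y^2, 2·x^2 + 2·x·y - 2·y - 2]].
At the point, J = [[-24.750, -23.000], [20.250, 28.000]] (det J = -227.250).
Solving J·Δ = −F gives Δ = (1.791, 0.062).

(1.791, 0.062)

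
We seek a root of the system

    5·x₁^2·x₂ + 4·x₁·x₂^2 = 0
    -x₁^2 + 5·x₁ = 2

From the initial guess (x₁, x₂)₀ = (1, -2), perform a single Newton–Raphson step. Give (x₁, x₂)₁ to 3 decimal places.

(0.333, -1.212)

At (1, -2): F = (6.000, 2.000).
Jacobian J = [[10·x₁·x₂ + 4·x₂^2, 5·x₁^2 + 8·x₁·x₂], [-2·x₁ + 5, 0]].
At the point, J = [[-4.000, -11.000], [3.000, 0.000]] (det J = 33.000).
Solving J·Δ = −F gives Δ = (-0.667, 0.788).
Then the next iterate is (x₁, x₂)₁ = (0.333, -1.212).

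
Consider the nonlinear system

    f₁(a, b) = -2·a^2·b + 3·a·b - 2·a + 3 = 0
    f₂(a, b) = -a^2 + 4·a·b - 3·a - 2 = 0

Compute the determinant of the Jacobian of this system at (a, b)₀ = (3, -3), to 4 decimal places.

J = [[-4·a·b + 3·b - 2, -2·a^2 + 3·a], [-2·a + 4·b - 3, 4·a]].
At the point, J = [[25.0000, -9.0000], [-21.0000, 12.0000]].
det J = 111.0000.

111.0000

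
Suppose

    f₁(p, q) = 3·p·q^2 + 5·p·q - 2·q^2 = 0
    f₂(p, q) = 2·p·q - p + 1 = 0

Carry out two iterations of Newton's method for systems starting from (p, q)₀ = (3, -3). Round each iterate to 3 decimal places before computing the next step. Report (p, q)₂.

(-0.067, -2.819)

At (3, -3): F = (18.000, -20.000).
Jacobian J = [[3·q^2 + 5·q, 6·p·q + 5·p - 4·q], [2·q - 1, 2·p]].
At the point, J = [[12.000, -27.000], [-7.000, 6.000]] (det J = -117.000).
Solving J·Δ = −F gives Δ = (-3.692, -0.974).
Then the next iterate is (p, q)₁ = (-0.692, -3.974).
Round to (-0.692, -3.974) and repeat: F = (-50.62091, 7.19202), J = [[27.50803, 28.93605], [-8.948, -1.384]].
Δ = (0.625, 1.155), so (p, q)₂ = (-0.067, -2.819).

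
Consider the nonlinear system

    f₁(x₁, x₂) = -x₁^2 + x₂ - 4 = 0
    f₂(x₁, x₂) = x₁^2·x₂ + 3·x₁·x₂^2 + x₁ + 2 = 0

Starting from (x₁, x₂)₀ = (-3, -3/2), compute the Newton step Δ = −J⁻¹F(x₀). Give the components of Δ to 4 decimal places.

At (-3, -3/2): F = (-14.5000, -34.7500).
Jacobian J = [[-2·x₁, 1], [2·x₁·x₂ + 3·x₂^2 + 1, x₁^2 + 6·x₁·x₂]].
At the point, J = [[6.0000, 1.0000], [16.7500, 36.0000]] (det J = 199.2500).
Solving J·Δ = −F gives Δ = (2.4454, -0.1725).

(2.4454, -0.1725)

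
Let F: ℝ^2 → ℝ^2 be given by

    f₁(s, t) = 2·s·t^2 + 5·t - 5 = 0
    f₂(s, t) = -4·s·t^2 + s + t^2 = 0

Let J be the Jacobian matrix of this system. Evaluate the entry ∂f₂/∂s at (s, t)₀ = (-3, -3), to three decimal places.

-35.000

∂f₂/∂s = -4·t^2 + 1.
At (-3, -3) this is -35.000.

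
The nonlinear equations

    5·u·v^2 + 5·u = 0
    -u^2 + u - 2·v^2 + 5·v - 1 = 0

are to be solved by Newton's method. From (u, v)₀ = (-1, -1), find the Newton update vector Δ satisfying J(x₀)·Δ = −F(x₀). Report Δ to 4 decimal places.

At (-1, -1): F = (-10.0000, -10.0000).
Jacobian J = [[5·v^2 + 5, 10·u·v], [-2·u + 1, -4·v + 5]].
At the point, J = [[10.0000, 10.0000], [3.0000, 9.0000]] (det J = 60.0000).
Solving J·Δ = −F gives Δ = (-0.1667, 1.1667).

(-0.1667, 1.1667)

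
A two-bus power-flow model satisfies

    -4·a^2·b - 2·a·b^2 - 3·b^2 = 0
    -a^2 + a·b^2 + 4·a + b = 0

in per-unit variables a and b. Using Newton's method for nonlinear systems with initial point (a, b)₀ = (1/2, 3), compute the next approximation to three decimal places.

At (1/2, 3): F = (-39.000, 9.250).
Jacobian J = [[-8·a·b - 2·b^2, -4·a^2 - 4·a·b - 6·b], [-2·a + b^2 + 4, 2·a·b + 1]].
At the point, J = [[-30.000, -25.000], [12.000, 4.000]] (det J = 180.000).
Solving J·Δ = −F gives Δ = (-0.418, -1.058).
Then the next iterate is (a, b)₁ = (0.082, 1.942).

(0.082, 1.942)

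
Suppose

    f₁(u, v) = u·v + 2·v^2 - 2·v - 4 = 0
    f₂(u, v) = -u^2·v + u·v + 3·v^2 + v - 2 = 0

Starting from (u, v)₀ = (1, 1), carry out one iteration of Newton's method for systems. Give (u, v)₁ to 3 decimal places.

(3.700, 1.100)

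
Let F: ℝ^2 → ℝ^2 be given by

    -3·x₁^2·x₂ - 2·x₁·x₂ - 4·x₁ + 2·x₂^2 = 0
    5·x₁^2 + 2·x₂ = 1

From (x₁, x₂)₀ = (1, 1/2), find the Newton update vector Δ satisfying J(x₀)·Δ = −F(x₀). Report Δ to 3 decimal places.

At (1, 1/2): F = (-6.000, 5.000).
Jacobian J = [[-6·x₁·x₂ - 2·x₂ - 4, -3·x₁^2 - 2·x₁ + 4·x₂], [10·x₁, 2]].
At the point, J = [[-8.000, -3.000], [10.000, 2.000]] (det J = 14.000).
Solving J·Δ = −F gives Δ = (-0.214, -1.429).

(-0.214, -1.429)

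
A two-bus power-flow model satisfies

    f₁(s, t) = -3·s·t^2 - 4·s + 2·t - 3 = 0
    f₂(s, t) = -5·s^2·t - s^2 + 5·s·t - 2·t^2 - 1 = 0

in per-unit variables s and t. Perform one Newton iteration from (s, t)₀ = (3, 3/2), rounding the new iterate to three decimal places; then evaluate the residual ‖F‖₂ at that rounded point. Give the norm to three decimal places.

20.787

At (3, 3/2): F = (-32.250, -59.500).
Jacobian J = [[-3·t^2 - 4, -6·s·t + 2], [-10·s·t - 2·s + 5·t, -5·s^2 + 5·s - 4·t]].
At the point, J = [[-10.750, -25.000], [-43.500, -36.000]] (det J = -700.500).
Solving J·Δ = −F gives Δ = (-0.466, -1.090).
Then the next iterate is (s, t)₁ = (2.534, 0.410).
Re-evaluating at (2.534, 0.410): F = (-13.59390, -15.72603), so ‖F‖₂ = 20.787.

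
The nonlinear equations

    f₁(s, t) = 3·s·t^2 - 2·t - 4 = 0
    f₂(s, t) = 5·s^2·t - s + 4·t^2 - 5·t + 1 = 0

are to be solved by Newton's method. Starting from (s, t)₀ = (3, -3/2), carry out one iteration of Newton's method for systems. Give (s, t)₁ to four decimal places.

(2.1284, -1.0391)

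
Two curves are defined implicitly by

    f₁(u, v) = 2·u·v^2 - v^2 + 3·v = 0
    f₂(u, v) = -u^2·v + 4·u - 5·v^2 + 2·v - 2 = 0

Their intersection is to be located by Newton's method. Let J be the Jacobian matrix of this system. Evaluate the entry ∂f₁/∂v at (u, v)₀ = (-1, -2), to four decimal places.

15.0000

∂f₁/∂v = 4·u·v - 2·v + 3.
At (-1, -2) this is 15.0000.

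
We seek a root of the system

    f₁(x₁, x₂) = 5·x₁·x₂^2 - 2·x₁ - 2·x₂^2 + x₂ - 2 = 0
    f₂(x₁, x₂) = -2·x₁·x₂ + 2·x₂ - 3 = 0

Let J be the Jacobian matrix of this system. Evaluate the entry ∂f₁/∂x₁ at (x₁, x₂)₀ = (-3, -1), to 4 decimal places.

3.0000

∂f₁/∂x₁ = 5·x₂^2 - 2.
At (-3, -1) this is 3.0000.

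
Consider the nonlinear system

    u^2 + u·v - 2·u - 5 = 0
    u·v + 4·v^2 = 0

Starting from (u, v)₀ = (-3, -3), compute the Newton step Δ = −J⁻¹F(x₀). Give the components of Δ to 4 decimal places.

(1.3125, 1.5208)

At (-3, -3): F = (19.0000, 45.0000).
Jacobian J = [[2·u + v - 2, u], [v, u + 8·v]].
At the point, J = [[-11.0000, -3.0000], [-3.0000, -27.0000]] (det J = 288.0000).
Solving J·Δ = −F gives Δ = (1.3125, 1.5208).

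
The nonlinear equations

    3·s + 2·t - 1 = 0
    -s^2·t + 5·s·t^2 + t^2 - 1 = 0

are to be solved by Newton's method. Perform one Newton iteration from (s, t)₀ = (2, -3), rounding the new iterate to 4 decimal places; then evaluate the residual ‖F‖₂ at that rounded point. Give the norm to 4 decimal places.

31.5803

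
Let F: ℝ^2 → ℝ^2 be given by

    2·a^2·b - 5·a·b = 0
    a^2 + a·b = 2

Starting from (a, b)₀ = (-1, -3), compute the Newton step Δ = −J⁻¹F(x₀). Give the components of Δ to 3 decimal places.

At (-1, -3): F = (-21.000, 2.000).
Jacobian J = [[4·a·b - 5·b, 2·a^2 - 5·a], [2·a + b, a]].
At the point, J = [[27.000, 7.000], [-5.000, -1.000]] (det J = 8.000).
Solving J·Δ = −F gives Δ = (-0.875, 6.375).

(-0.875, 6.375)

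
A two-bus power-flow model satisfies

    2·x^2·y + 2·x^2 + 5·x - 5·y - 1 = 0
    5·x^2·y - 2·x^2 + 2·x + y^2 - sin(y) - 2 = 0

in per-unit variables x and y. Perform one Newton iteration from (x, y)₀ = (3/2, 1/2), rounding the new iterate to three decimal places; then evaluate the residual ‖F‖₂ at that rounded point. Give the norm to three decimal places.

At (3/2, 1/2): F = (10.750, 1.89557).
Jacobian J = [[4·x·y + 4·x + 5, 2·x^2 - 5], [10·x·y - 4·x + 2, 5·x^2 + 2·y - cos(y)]].
At the point, J = [[14.000, -0.500], [3.500, 11.37242]] (det J = 160.96384).
Solving J·Δ = −F gives Δ = (-0.765, 0.069).
Then the next iterate is (x, y)₁ = (0.735, 0.569).
Re-evaluating at (0.735, 0.569): F = (1.52523, -0.28854), so ‖F‖₂ = 1.552.

1.552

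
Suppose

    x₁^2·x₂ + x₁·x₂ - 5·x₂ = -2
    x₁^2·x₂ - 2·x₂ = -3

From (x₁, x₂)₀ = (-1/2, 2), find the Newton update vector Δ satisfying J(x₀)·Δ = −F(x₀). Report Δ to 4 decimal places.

(1.1667, -1.6190)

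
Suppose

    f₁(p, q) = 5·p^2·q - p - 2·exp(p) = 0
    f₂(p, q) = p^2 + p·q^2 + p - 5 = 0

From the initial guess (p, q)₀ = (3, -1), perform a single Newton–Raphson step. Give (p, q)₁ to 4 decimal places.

(1.8210, -0.9054)

At (3, -1): F = (-88.171074, 10.0000).
Jacobian J = [[10·p·q - 2·exp(p) - 1, 5·p^2], [2·p + q^2 + 1, 2·p·q]].
At the point, J = [[-71.171074, 45.0000], [8.0000, -6.0000]] (det J = 67.026443).
Solving J·Δ = −F gives Δ = (-1.1790, 0.0946).
Then the next iterate is (p, q)₁ = (1.8210, -0.9054).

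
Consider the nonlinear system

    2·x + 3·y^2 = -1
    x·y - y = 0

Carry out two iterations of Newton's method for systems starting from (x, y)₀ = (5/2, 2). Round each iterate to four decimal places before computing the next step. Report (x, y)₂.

(-22.1956, 12.9421)

At (5/2, 2): F = (18.0000, 3.0000).
Jacobian J = [[2, 6·y], [y, x - 1]].
At the point, J = [[2.0000, 12.0000], [2.0000, 1.5000]] (det J = -21.0000).
Solving J·Δ = −F gives Δ = (-0.4286, -1.4286).
Then the next iterate is (x, y)₁ = (2.0714, 0.5714).
Round to (2.0714, 0.5714) and repeat: F = (6.122294, 0.612198), J = [[2.0000, 3.4284], [0.5714, 1.0714]].
Δ = (-24.2670, 12.3707), so (x, y)₂ = (-22.1956, 12.9421).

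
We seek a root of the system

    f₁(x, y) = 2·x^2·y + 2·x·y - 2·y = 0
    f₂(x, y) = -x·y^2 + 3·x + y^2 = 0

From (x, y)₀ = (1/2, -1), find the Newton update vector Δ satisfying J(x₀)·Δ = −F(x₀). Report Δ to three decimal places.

(-0.100, 1.800)

At (1/2, -1): F = (0.500, 2.000).
Jacobian J = [[4·x·y + 2·y, 2·x^2 + 2·x - 2], [-y^2 + 3, -2·x·y + 2·y]].
At the point, J = [[-4.000, -0.500], [2.000, -1.000]] (det J = 5.000).
Solving J·Δ = −F gives Δ = (-0.100, 1.800).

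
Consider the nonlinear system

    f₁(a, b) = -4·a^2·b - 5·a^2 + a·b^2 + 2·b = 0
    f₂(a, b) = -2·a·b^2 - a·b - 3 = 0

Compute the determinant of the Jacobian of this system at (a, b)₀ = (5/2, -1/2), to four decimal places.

J = [[-8·a·b - 10·a + b^2, -4·a^2 + 2·a·b + 2], [-2·b^2 - b, -4·a·b - a]].
At the point, J = [[-14.7500, -25.5000], [0.0000, 2.5000]].
det J = -36.8750.

-36.8750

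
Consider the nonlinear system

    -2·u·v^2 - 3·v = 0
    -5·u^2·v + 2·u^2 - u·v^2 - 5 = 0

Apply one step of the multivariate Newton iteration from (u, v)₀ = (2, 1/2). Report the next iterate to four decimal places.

At (2, 1/2): F = (-2.5000, -7.5000).
Jacobian J = [[-2·v^2, -4·u·v - 3], [-10·u·v + 4·u - v^2, -5·u^2 - 2·u·v]].
At the point, J = [[-0.5000, -7.0000], [-2.2500, -22.0000]] (det J = -4.7500).
Solving J·Δ = −F gives Δ = (0.5263, -0.3947).
Then the next iterate is (u, v)₁ = (2.5263, 0.1053).

(2.5263, 0.1053)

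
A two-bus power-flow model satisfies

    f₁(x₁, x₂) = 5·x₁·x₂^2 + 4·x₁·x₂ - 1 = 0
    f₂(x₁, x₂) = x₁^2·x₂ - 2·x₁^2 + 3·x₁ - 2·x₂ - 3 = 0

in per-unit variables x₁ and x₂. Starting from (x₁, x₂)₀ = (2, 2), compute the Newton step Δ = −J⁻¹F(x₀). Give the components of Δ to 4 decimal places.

(1.7955, -2.1932)

At (2, 2): F = (55.0000, -1.0000).
Jacobian J = [[5·x₂^2 + 4·x₂, 10·x₁·x₂ + 4·x₁], [2·x₁·x₂ - 4·x₁ + 3, x₁^2 - 2]].
At the point, J = [[28.0000, 48.0000], [3.0000, 2.0000]] (det J = -88.0000).
Solving J·Δ = −F gives Δ = (1.7955, -2.1932).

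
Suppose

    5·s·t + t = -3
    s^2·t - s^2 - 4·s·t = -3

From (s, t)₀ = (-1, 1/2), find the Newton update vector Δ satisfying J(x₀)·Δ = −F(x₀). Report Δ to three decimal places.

(-2.706, -1.441)

At (-1, 1/2): F = (1.000, 4.500).
Jacobian J = [[5·t, 5·s + 1], [2·s·t - 2·s - 4·t, s^2 - 4·s]].
At the point, J = [[2.500, -4.000], [-1.000, 5.000]] (det J = 8.500).
Solving J·Δ = −F gives Δ = (-2.706, -1.441).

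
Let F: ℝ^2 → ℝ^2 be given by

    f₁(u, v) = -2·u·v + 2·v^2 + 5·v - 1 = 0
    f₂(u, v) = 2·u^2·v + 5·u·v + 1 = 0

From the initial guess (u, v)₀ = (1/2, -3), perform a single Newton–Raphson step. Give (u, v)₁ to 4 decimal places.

(0.1733, -2.6200)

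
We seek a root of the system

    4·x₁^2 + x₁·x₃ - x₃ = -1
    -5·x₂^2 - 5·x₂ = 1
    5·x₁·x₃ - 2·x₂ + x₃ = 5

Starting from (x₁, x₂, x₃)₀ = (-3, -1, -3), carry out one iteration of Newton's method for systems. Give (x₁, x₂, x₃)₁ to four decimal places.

(-1.3283, -0.8000, -2.0340)

At (-3, -1, -3): F = (49.0000, -1.0000, 39.0000).
Jacobian J = [[8·x₁ + x₃, 0, x₁ - 1], [0, -10·x₂ - 5, 0], [5·x₃, -2, 5·x₁ + 1]].
At the point, J = [[-27.0000, 0.0000, -4.0000], [0.0000, 5.0000, 0.0000], [-15.0000, -2.0000, -14.0000]] (det J = 1590.0000).
Solving J·Δ = −F gives Δ = (1.6717, 0.2000, 0.9660).
Then the next iterate is (x₁, x₂, x₃)₁ = (-1.3283, -0.8000, -2.0340).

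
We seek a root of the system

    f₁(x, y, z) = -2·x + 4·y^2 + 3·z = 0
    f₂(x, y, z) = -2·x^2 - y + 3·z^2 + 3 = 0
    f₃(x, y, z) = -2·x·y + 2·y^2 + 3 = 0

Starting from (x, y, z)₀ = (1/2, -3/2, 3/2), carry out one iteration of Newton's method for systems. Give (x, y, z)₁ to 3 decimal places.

At (1/2, -3/2, 3/2): F = (12.500, 10.750, 9.000).
Jacobian J = [[-2, 8·y, 3], [-4·x, -1, 6·z], [-2·y, -2·x + 4·y, 0]].
At the point, J = [[-2.000, -12.000, 3.000], [-2.000, -1.000, 9.000], [3.000, -7.000, 0.000]] (det J = -399.000).
Solving J·Δ = −F gives Δ = (-0.961, 0.874, -1.311).
Then the next iterate is (x, y, z)₁ = (-0.461, -0.626, 0.189).

(-0.461, -0.626, 0.189)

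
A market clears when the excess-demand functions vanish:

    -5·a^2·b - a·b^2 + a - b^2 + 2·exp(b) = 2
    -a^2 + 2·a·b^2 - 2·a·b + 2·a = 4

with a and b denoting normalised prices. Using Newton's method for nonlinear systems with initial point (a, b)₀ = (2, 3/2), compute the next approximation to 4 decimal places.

(1.0680, 1.5668)

At (2, 3/2): F = (-27.786622, -1.0000).
Jacobian J = [[-10·a·b - b^2 + 1, -5·a^2 - 2·a·b - 2·b + 2·exp(b)], [-2·a + 2·b^2 - 2·b + 2, 4·a·b - 2·a]].
At the point, J = [[-31.2500, -20.036622], [-0.5000, 8.0000]] (det J = -260.018311).
Solving J·Δ = −F gives Δ = (-0.9320, 0.0668).
Then the next iterate is (a, b)₁ = (1.0680, 1.5668).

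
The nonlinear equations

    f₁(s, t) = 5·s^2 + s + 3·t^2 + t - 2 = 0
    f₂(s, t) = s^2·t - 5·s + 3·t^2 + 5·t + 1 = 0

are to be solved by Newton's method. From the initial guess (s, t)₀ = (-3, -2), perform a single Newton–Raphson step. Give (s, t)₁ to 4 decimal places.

(-8.2632, 16.4211)

At (-3, -2): F = (50.0000, 0.0000).
Jacobian J = [[10·s + 1, 6·t + 1], [2·s·t - 5, s^2 + 6·t + 5]].
At the point, J = [[-29.0000, -11.0000], [7.0000, 2.0000]] (det J = 19.0000).
Solving J·Δ = −F gives Δ = (-5.2632, 18.4211).
Then the next iterate is (s, t)₁ = (-8.2632, 16.4211).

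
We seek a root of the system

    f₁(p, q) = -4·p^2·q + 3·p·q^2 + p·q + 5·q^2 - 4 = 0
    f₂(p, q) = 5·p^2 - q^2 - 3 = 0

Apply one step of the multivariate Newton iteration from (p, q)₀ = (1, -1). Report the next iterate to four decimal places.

(0.8429, -0.7143)

At (1, -1): F = (7.0000, 1.0000).
Jacobian J = [[-8·p·q + 3·q^2 + q, -4·p^2 + 6·p·q + p + 10·q], [10·p, -2·q]].
At the point, J = [[10.0000, -19.0000], [10.0000, 2.0000]] (det J = 210.0000).
Solving J·Δ = −F gives Δ = (-0.1571, 0.2857).
Then the next iterate is (p, q)₁ = (0.8429, -0.7143).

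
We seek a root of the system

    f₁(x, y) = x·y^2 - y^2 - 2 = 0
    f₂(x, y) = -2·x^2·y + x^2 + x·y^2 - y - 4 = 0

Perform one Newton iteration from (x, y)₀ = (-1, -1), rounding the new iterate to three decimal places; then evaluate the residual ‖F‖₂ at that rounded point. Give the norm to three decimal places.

At (-1, -1): F = (-4.000, -1.000).
Jacobian J = [[y^2, 2·x·y - 2·y], [-4·x·y + 2·x + y^2, -2·x^2 + 2·x·y - 1]].
At the point, J = [[1.000, 4.000], [-5.000, -1.000]] (det J = 19.000).
Solving J·Δ = −F gives Δ = (-0.421, 1.105).
Then the next iterate is (x, y)₁ = (-1.421, 0.105).
Re-evaluating at (-1.421, 0.105): F = (-2.02669, -2.52547), so ‖F‖₂ = 3.238.

3.238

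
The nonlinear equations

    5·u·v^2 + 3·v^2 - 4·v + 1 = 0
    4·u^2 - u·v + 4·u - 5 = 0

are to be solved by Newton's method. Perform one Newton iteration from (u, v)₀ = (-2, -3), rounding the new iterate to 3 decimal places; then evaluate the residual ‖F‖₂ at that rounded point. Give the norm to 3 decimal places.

11.815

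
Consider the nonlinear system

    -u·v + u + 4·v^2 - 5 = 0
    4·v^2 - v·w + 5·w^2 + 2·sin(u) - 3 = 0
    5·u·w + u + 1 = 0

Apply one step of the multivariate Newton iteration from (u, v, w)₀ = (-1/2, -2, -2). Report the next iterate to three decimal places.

(-0.185, -1.326, -0.936)

At (-1/2, -2, -2): F = (9.500, 28.04115, 5.500).
Jacobian J = [[-v + 1, -u + 8·v, 0], [2·cos(u), 8·v - w, -v + 10·w], [5·w + 1, 0, 5·u]].
At the point, J = [[3.000, -15.500, 0.000], [1.75517, -14.000, -18.000], [-9.000, 0.000, -2.500]] (det J = -2474.01265).
Solving J·Δ = −F gives Δ = (0.315, 0.674, 1.064).
Then the next iterate is (u, v, w)₁ = (-0.185, -1.326, -0.936).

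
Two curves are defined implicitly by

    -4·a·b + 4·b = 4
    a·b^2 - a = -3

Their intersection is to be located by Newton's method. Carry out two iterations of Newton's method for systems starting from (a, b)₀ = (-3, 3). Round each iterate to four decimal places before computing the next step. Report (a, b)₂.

(1.0815, 3.0049)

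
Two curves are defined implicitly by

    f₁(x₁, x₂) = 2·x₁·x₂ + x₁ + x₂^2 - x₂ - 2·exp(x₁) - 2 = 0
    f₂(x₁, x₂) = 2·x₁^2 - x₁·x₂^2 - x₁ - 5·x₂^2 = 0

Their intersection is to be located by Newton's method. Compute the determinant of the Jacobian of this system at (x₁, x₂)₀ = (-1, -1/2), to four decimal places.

-23.9430

J = [[2·x₂ - 2·exp(x₁) + 1, 2·x₁ + 2·x₂ - 1], [4·x₁ - x₂^2 - 1, -2·x₁·x₂ - 10·x₂]].
At the point, J = [[-0.735759, -4.0000], [-5.2500, 4.0000]].
det J = -23.9430.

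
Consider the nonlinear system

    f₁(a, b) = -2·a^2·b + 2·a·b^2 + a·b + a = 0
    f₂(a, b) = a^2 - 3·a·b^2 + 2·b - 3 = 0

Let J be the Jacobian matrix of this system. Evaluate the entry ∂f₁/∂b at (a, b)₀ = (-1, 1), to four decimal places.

-7.0000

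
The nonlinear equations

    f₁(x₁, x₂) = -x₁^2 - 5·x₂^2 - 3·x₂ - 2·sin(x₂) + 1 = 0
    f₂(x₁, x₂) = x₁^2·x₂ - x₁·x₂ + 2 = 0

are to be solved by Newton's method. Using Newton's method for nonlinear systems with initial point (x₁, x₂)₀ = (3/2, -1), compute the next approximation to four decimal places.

At (3/2, -1): F = (-1.567058, 1.2500).
Jacobian J = [[-2·x₁, -10·x₂ - 2·cos(x₂) - 3], [2·x₁·x₂ - x₂, x₁^2 - x₁]].
At the point, J = [[-3.0000, 5.919395], [-2.0000, 0.7500]] (det J = 9.588791).
Solving J·Δ = −F gives Δ = (0.8942, 0.7179).
Then the next iterate is (x₁, x₂)₁ = (2.3942, -0.2821).

(2.3942, -0.2821)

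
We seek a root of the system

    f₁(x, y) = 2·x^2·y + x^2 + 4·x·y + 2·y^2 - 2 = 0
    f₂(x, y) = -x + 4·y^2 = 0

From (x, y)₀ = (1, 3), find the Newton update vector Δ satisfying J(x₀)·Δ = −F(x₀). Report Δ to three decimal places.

At (1, 3): F = (35.000, 35.000).
Jacobian J = [[4·x·y + 2·x + 4·y, 2·x^2 + 4·x + 4·y], [-1, 8·y]].
At the point, J = [[26.000, 18.000], [-1.000, 24.000]] (det J = 642.000).
Solving J·Δ = −F gives Δ = (-0.327, -1.472).

(-0.327, -1.472)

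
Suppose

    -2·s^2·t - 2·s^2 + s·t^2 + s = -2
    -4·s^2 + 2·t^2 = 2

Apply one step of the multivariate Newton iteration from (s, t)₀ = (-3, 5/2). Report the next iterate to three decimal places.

(-1.701, 1.932)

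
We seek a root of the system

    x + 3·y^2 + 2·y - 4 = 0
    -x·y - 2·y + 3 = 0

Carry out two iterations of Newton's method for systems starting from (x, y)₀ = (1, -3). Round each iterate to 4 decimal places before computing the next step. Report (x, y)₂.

(-3.4554, -1.9489)

At (1, -3): F = (18.0000, 12.0000).
Jacobian J = [[1, 6·y + 2], [-y, -x - 2]].
At the point, J = [[1.0000, -16.0000], [3.0000, -3.0000]] (det J = 45.0000).
Solving J·Δ = −F gives Δ = (-3.0667, 0.9333).
Then the next iterate is (x, y)₁ = (-2.0667, -2.0667).
Round to (-2.0667, -2.0667) and repeat: F = (2.613647, 2.862151), J = [[1.0000, -10.4002], [2.0667, 0.0667]].
Δ = (-1.3887, 0.1178), so (x, y)₂ = (-3.4554, -1.9489).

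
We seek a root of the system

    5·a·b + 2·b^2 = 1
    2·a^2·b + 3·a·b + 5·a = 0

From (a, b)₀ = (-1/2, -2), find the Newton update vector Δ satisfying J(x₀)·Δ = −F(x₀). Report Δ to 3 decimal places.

(0.416, 0.747)

At (-1/2, -2): F = (12.000, -0.500).
Jacobian J = [[5·b, 5·a + 4·b], [4·a·b + 3·b + 5, 2·a^2 + 3·a]].
At the point, J = [[-10.000, -10.500], [3.000, -1.000]] (det J = 41.500).
Solving J·Δ = −F gives Δ = (0.416, 0.747).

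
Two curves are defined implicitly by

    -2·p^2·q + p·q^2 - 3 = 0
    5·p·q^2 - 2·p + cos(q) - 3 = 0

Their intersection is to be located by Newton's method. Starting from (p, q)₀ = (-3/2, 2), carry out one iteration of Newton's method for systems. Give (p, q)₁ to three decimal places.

At (-3/2, 2): F = (-18.000, -30.41615).
Jacobian J = [[-4·p·q + q^2, -2·p^2 + 2·p·q], [5·q^2 - 2, 10·p·q - sin(q)]].
At the point, J = [[16.000, -10.500], [18.000, -30.90930]] (det J = -305.54876).
Solving J·Δ = −F gives Δ = (0.776, -0.532).
Then the next iterate is (p, q)₁ = (-0.724, 1.468).

(-0.724, 1.468)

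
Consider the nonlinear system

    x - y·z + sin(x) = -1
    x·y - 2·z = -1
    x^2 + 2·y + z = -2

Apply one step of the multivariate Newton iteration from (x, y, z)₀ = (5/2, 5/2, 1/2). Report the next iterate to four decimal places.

At (5/2, 5/2, 1/2): F = (2.848472, 6.2500, 13.7500).
Jacobian J = [[cos(x) + 1, -z, -y], [y, x, -2], [2·x, 2, 1]].
At the point, J = [[0.198856, -0.5000, -2.5000], [2.5000, 2.5000, -2.0000], [5.0000, 2.0000, 1.0000]] (det J = 26.292566).
Solving J·Δ = −F gives Δ = (-3.4260, 1.3961, 0.5877).
Then the next iterate is (x, y, z)₁ = (-0.9260, 3.8961, 1.0877).

(-0.9260, 3.8961, 1.0877)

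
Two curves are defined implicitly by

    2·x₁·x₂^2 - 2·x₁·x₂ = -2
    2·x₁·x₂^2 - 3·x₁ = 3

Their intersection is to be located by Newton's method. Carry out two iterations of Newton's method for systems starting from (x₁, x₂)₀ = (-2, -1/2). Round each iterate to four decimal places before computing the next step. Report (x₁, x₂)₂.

(-1.2311, -0.5307)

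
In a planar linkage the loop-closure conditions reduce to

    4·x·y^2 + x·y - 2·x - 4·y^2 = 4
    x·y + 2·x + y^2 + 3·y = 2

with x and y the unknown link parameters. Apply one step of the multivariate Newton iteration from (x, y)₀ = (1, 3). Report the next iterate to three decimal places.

(1.140, 0.830)

At (1, 3): F = (-3.000, 21.000).
Jacobian J = [[4·y^2 + y - 2, 8·x·y + x - 8·y], [y + 2, x + 2·y + 3]].
At the point, J = [[37.000, 1.000], [5.000, 10.000]] (det J = 365.000).
Solving J·Δ = −F gives Δ = (0.140, -2.170).
Then the next iterate is (x, y)₁ = (1.140, 0.830).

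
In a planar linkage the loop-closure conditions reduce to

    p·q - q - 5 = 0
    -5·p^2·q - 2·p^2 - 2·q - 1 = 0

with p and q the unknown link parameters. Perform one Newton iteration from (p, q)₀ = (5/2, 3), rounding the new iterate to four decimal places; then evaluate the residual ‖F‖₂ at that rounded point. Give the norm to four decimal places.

1567.0724

At (5/2, 3): F = (-0.5000, -113.2500).
Jacobian J = [[q, p - 1], [-10·p·q - 4·p, -5·p^2 - 2]].
At the point, J = [[3.0000, 1.5000], [-85.0000, -33.2500]] (det J = 27.7500).
Solving J·Δ = −F gives Δ = (-6.7207, 13.7748).
Then the next iterate is (p, q)₁ = (-4.2207, 16.7748).
Re-evaluating at (-4.2207, 16.7748): F = (-92.576198, -1564.335527), so ‖F‖₂ = 1567.0724.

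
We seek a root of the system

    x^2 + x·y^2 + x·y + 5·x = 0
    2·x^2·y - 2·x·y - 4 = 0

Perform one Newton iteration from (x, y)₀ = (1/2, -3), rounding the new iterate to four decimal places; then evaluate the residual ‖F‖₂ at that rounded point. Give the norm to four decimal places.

71.5410

At (1/2, -3): F = (5.7500, -2.5000).
Jacobian J = [[2·x + y^2 + y + 5, 2·x·y + x], [4·x·y - 2·y, 2·x^2 - 2·x]].
At the point, J = [[12.0000, -2.5000], [0.0000, -0.5000]] (det J = -6.0000).
Solving J·Δ = −F gives Δ = (-1.5208, -5.0000).
Then the next iterate is (x, y)₁ = (-1.0208, -8.0000).
Re-evaluating at (-1.0208, -8.0000): F = (-61.226767, -37.005322), so ‖F‖₂ = 71.5410.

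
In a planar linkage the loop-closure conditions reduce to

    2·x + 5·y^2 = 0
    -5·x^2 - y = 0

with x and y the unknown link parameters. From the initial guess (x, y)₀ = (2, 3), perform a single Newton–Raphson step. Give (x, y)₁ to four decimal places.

(0.9281, 1.4381)

At (2, 3): F = (49.0000, -23.0000).
Jacobian J = [[2, 10·y], [-10·x, -1]].
At the point, J = [[2.0000, 30.0000], [-20.0000, -1.0000]] (det J = 598.0000).
Solving J·Δ = −F gives Δ = (-1.0719, -1.5619).
Then the next iterate is (x, y)₁ = (0.9281, 1.4381).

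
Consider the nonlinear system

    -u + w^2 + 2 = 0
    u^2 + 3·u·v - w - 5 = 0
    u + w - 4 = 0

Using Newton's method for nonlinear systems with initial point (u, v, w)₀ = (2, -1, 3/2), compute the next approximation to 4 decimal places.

(2.9375, 0.1875, 1.0625)

At (2, -1, 3/2): F = (2.2500, -8.5000, -0.5000).
Jacobian J = [[-1, 0, 2·w], [2·u + 3·v, 3·u, -1], [1, 0, 1]].
At the point, J = [[-1.0000, 0.0000, 3.0000], [1.0000, 6.0000, -1.0000], [1.0000, 0.0000, 1.0000]] (det J = -24.0000).
Solving J·Δ = −F gives Δ = (0.9375, 1.1875, -0.4375).
Then the next iterate is (u, v, w)₁ = (2.9375, 0.1875, 1.0625).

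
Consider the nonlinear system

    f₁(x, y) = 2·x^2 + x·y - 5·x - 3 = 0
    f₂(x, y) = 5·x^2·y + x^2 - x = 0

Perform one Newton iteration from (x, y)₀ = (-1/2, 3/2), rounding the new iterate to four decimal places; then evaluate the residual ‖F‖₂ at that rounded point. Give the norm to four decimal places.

0.3040

At (-1/2, 3/2): F = (-0.7500, 2.6250).
Jacobian J = [[4·x + y - 5, x], [10·x·y + 2·x - 1, 5·x^2]].
At the point, J = [[-5.5000, -0.5000], [-9.5000, 1.2500]] (det J = -11.6250).
Solving J·Δ = −F gives Δ = (0.0323, -1.8548).
Then the next iterate is (x, y)₁ = (-0.4677, -0.3548).
Re-evaluating at (-0.4677, -0.3548): F = (-0.058073, 0.298393), so ‖F‖₂ = 0.3040.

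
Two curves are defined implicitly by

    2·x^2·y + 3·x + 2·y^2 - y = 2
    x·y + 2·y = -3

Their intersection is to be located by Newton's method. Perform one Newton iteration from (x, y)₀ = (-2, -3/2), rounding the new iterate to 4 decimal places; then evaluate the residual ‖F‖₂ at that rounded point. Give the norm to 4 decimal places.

628.8148

At (-2, -3/2): F = (-14.0000, 3.0000).
Jacobian J = [[4·x·y + 3, 2·x^2 + 4·y - 1], [y, x + 2]].
At the point, J = [[15.0000, 1.0000], [-1.5000, 0.0000]] (det J = 1.5000).
Solving J·Δ = −F gives Δ = (2.0000, -16.0000).
Then the next iterate is (x, y)₁ = (0.0000, -17.5000).
Re-evaluating at (0.0000, -17.5000): F = (628.0000, -32.0000), so ‖F‖₂ = 628.8148.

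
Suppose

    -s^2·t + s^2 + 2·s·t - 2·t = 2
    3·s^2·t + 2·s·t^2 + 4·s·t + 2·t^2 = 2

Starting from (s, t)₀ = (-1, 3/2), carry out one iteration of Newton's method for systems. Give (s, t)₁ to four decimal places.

(1.5714, 1.8571)

At (-1, 3/2): F = (-8.5000, -3.5000).
Jacobian J = [[-2·s·t + 2·s + 2·t, -s^2 + 2·s - 2], [6·s·t + 2·t^2 + 4·t, 3·s^2 + 4·s·t + 4·s + 4·t]].
At the point, J = [[4.0000, -5.0000], [1.5000, -1.0000]] (det J = 3.5000).
Solving J·Δ = −F gives Δ = (2.5714, 0.3571).
Then the next iterate is (s, t)₁ = (1.5714, 1.8571).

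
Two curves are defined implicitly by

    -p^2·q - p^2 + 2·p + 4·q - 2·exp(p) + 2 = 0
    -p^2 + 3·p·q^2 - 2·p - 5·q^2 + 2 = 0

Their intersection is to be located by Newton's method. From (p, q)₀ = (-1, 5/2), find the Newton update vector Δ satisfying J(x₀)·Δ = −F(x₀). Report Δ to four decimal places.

(-0.2316, -1.2835)

At (-1, 5/2): F = (5.764241, -47.0000).
Jacobian J = [[-2·p·q - 2·p - 2·exp(p) + 2, -p^2 + 4], [-2·p + 3·q^2 - 2, 6·p·q - 10·q]].
At the point, J = [[8.264241, 3.0000], [18.7500, -40.0000]] (det J = -386.819645).
Solving J·Δ = −F gives Δ = (-0.2316, -1.2835).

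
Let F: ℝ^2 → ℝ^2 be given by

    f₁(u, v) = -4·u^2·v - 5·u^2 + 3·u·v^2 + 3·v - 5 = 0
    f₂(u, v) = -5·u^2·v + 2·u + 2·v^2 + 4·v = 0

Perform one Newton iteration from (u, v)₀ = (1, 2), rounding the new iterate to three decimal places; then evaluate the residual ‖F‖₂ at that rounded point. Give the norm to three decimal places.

At (1, 2): F = (0.000, 8.000).
Jacobian J = [[-8·u·v - 10·u + 3·v^2, -4·u^2 + 6·u·v + 3], [-10·u·v + 2, -5·u^2 + 4·v + 4]].
At the point, J = [[-14.000, 11.000], [-18.000, 7.000]] (det J = 100.000).
Solving J·Δ = −F gives Δ = (0.880, 1.120).
Then the next iterate is (u, v)₁ = (1.880, 3.120).
Re-evaluating at (1.880, 3.120): F = (-2.51930, -19.42784), so ‖F‖₂ = 19.591.

19.591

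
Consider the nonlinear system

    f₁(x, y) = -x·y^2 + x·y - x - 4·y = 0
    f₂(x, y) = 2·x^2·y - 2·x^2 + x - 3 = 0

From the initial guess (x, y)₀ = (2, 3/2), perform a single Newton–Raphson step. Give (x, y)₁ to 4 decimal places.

At (2, 3/2): F = (-9.5000, 3.0000).
Jacobian J = [[-y^2 + y - 1, -2·x·y + x - 4], [4·x·y - 4·x + 1, 2·x^2]].
At the point, J = [[-1.7500, -8.0000], [5.0000, 8.0000]] (det J = 26.0000).
Solving J·Δ = −F gives Δ = (2.0000, -1.6250).
Then the next iterate is (x, y)₁ = (4.0000, -0.1250).

(4.0000, -0.1250)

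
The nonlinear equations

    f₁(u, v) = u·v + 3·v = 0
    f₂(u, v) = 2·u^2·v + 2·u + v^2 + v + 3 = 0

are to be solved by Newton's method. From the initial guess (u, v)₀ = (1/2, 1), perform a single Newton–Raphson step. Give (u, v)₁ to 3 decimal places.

At (1/2, 1): F = (3.500, 6.500).
Jacobian J = [[v, u + 3], [4·u·v + 2, 2·u^2 + 2·v + 1]].
At the point, J = [[1.000, 3.500], [4.000, 3.500]] (det J = -10.500).
Solving J·Δ = −F gives Δ = (-1.000, -0.714).
Then the next iterate is (u, v)₁ = (-0.500, 0.286).

(-0.500, 0.286)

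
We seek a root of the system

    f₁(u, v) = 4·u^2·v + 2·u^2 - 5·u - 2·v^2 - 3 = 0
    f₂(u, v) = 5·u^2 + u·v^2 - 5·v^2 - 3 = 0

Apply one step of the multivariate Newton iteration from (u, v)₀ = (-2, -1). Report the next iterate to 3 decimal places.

(-1.427, -0.936)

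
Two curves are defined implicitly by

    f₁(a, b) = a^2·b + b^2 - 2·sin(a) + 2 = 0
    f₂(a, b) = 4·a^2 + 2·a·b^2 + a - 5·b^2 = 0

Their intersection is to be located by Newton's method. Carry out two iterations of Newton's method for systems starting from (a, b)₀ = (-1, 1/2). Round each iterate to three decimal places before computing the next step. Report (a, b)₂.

(1.314, -1.159)

At (-1, 1/2): F = (4.43294, 1.250).
Jacobian J = [[2·a·b - 2·cos(a), a^2 + 2·b], [8·a + 2·b^2 + 1, 4·a·b - 10·b]].
At the point, J = [[-2.08060, 2.000], [-6.500, -7.000]] (det J = 27.56423).
Solving J·Δ = −F gives Δ = (1.216, -0.951).
Then the next iterate is (a, b)₁ = (0.216, -0.451).
Round to (0.216, -0.451) and repeat: F = (1.75371, -0.52651), J = [[-2.14836, -0.85534], [3.13480, 4.12034]].
Δ = (1.098, -0.708), so (a, b)₂ = (1.314, -1.159).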